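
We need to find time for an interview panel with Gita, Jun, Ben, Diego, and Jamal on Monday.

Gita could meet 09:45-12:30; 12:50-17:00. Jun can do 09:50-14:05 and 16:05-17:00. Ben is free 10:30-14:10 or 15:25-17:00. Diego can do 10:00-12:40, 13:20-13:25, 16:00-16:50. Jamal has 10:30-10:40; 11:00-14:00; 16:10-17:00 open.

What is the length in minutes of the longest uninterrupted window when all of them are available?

90

Gita ∩ Jun: 09:50-12:30, 12:50-14:05, 16:05-17:00.
Gita ∩ Jun ∩ Ben: 10:30-12:30, 12:50-14:05, 16:05-17:00.
Gita ∩ Jun ∩ Ben ∩ Diego: 10:30-12:30, 13:20-13:25, 16:05-16:50.
Gita ∩ Jun ∩ Ben ∩ Diego ∩ Jamal: 10:30-10:40, 11:00-12:30, 13:20-13:25, 16:10-16:50.
So the common availability across everyone is 10:30-10:40, 11:00-12:30, 13:20-13:25, 16:10-16:50.
The longest is 11:00-12:30 at 90 minutes.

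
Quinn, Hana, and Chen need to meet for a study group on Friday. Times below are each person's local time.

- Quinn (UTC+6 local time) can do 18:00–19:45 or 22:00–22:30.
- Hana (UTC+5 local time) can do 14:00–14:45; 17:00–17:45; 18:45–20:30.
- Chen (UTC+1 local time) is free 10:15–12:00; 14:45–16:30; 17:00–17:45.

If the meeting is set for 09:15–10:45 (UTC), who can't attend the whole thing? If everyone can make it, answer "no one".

Hana, Quinn

Quinn in UTC: 12:00-13:45, 16:00-16:30 (subtract 6h to convert from UTC+6).
Hana in UTC: 09:00-09:45, 12:00-12:45, 13:45-15:30 (subtract 5h to convert from UTC+5).
Chen in UTC: 09:15-11:00, 13:45-15:30, 16:00-16:45 (subtract 1h to convert from UTC+1).
Quinn: not fully free for 09:15-10:45. Hana: not fully free for 09:15-10:45. Chen: free for 09:15-10:45.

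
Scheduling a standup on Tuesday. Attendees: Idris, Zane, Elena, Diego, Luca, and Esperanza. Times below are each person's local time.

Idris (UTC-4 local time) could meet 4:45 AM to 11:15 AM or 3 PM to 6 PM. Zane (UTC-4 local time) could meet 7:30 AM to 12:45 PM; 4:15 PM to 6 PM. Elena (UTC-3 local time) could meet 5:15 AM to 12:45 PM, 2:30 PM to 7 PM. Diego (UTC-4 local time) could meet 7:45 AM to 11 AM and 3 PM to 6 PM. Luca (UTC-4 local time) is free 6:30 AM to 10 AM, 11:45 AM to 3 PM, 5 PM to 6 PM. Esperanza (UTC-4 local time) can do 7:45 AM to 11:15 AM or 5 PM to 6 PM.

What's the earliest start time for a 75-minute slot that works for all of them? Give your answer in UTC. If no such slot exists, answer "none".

11:45

Idris in UTC: 08:45-15:15, 19:00-22:00 (add 4h to convert from UTC-4).
Zane in UTC: 11:30-16:45, 20:15-22:00 (add 4h to convert from UTC-4).
Elena in UTC: 08:15-15:45, 17:30-22:00 (add 3h to convert from UTC-3).
Diego in UTC: 11:45-15:00, 19:00-22:00 (add 4h to convert from UTC-4).
Luca in UTC: 10:30-14:00, 15:45-19:00, 21:00-22:00 (add 4h to convert from UTC-4).
Esperanza in UTC: 11:45-15:15, 21:00-22:00 (add 4h to convert from UTC-4).
Idris ∩ Zane: 11:30-15:15, 20:15-22:00.
Idris ∩ Zane ∩ Elena: 11:30-15:15, 20:15-22:00.
Idris ∩ Zane ∩ Elena ∩ Diego: 11:45-15:00, 20:15-22:00.
Idris ∩ Zane ∩ Elena ∩ Diego ∩ Luca: 11:45-14:00, 21:00-22:00.
Idris ∩ Zane ∩ Elena ∩ Diego ∩ Luca ∩ Esperanza: 11:45-14:00, 21:00-22:00.
Those are the intersection windows.
The first common window of at least 75 minutes is 11:45-14:00, so the earliest start is 11:45.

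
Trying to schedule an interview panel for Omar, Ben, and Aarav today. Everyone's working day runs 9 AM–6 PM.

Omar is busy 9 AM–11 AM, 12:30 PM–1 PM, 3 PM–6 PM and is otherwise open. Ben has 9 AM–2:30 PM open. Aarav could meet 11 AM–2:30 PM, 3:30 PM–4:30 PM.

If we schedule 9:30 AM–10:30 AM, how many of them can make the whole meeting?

1

Omar free: 11:00-12:30, 13:00-15:00 (invert busy blocks within the working day).
Ben free: 09:00-14:30.
Aarav free: 11:00-14:30, 15:30-16:30.
Ben can make the full 09:30-10:30 slot — that's 1.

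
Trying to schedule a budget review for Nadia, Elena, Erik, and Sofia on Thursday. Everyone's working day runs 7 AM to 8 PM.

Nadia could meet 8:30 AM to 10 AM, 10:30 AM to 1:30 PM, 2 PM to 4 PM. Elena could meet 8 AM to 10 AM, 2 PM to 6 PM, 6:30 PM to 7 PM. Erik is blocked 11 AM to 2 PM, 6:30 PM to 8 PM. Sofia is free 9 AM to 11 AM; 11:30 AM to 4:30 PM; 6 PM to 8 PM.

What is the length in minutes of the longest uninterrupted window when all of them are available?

Nadia free: 08:30-10:00, 10:30-13:30, 14:00-16:00.
Elena free: 08:00-10:00, 14:00-18:00, 18:30-19:00.
Erik free: 07:00-11:00, 14:00-18:30 (invert busy blocks within the working day).
Sofia free: 09:00-11:00, 11:30-16:30, 18:00-20:00.
Nadia ∩ Elena: 08:30-10:00, 14:00-16:00.
Nadia ∩ Elena ∩ Erik: 08:30-10:00, 14:00-16:00.
Nadia ∩ Elena ∩ Erik ∩ Sofia: 09:00-10:00, 14:00-16:00.
The longest is 14:00-16:00 at 120 minutes.

120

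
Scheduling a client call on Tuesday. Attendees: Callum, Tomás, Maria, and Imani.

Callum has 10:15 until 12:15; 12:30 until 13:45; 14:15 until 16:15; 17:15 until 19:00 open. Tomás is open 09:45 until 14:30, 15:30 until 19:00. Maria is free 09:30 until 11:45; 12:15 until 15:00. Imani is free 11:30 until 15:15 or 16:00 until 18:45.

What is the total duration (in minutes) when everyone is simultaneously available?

105

Callum ∩ Tomás: 10:15-12:15, 12:30-13:45, 14:15-14:30, 15:30-16:15, 17:15-19:00.
Callum ∩ Tomás ∩ Maria: 10:15-11:45, 12:30-13:45, 14:15-14:30.
Callum ∩ Tomás ∩ Maria ∩ Imani: 11:30-11:45, 12:30-13:45, 14:15-14:30.
Summing the common windows: 15 + 75 + 15 = 105 minutes.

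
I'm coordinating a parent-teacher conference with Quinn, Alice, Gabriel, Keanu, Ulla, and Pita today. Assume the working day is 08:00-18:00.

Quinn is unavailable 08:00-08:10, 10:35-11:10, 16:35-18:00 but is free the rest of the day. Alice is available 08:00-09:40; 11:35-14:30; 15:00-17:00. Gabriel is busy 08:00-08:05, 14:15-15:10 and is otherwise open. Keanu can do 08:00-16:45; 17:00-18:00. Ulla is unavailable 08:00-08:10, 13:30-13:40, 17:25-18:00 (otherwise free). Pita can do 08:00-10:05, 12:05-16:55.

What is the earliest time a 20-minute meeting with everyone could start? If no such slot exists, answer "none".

08:10

Quinn free: 08:10-10:35, 11:10-16:35 (invert busy blocks within the working day).
Alice free: 08:00-09:40, 11:35-14:30, 15:00-17:00.
Gabriel free: 08:05-14:15, 15:10-18:00 (invert busy blocks within the working day).
Keanu free: 08:00-16:45, 17:00-18:00.
Ulla free: 08:10-13:30, 13:40-17:25 (invert busy blocks within the working day).
Pita free: 08:00-10:05, 12:05-16:55.
Quinn ∩ Alice: 08:10-09:40, 11:35-14:30, 15:00-16:35.
Quinn ∩ Alice ∩ Gabriel: 08:10-09:40, 11:35-14:15, 15:10-16:35.
Quinn ∩ Alice ∩ Gabriel ∩ Keanu: 08:10-09:40, 11:35-14:15, 15:10-16:35.
Quinn ∩ Alice ∩ Gabriel ∩ Keanu ∩ Ulla: 08:10-09:40, 11:35-13:30, 13:40-14:15, 15:10-16:35.
Quinn ∩ Alice ∩ Gabriel ∩ Keanu ∩ Ulla ∩ Pita: 08:10-09:40, 12:05-13:30, 13:40-14:15, 15:10-16:35.
The first common window of at least 20 minutes is 08:10-09:40, so the earliest start is 08:10.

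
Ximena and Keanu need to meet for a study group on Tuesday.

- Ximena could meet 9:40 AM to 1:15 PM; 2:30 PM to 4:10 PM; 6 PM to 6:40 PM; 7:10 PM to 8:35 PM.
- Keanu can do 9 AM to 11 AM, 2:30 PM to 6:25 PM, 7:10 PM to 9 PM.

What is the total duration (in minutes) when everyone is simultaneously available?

290

Ximena ∩ Keanu: 09:40-11:00, 14:30-16:10, 18:00-18:25, 19:10-20:35.
So the common availability across everyone is 09:40-11:00, 14:30-16:10, 18:00-18:25, 19:10-20:35.
Summing the common windows: 80 + 100 + 25 + 85 = 290 minutes.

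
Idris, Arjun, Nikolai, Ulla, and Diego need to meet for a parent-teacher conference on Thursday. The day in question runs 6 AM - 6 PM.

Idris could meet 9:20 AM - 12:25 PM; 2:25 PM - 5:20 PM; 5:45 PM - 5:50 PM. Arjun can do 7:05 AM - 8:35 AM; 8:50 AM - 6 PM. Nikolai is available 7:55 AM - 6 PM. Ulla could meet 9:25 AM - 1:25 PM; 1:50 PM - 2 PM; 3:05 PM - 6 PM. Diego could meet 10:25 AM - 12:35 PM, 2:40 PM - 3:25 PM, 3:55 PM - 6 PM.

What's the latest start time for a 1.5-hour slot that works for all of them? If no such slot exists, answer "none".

Idris ∩ Arjun: 09:20-12:25, 14:25-17:20, 17:45-17:50.
Idris ∩ Arjun ∩ Nikolai: 09:20-12:25, 14:25-17:20, 17:45-17:50.
Idris ∩ Arjun ∩ Nikolai ∩ Ulla: 09:25-12:25, 15:05-17:20, 17:45-17:50.
Idris ∩ Arjun ∩ Nikolai ∩ Ulla ∩ Diego: 10:25-12:25, 15:05-15:25, 15:55-17:20, 17:45-17:50.
The last common window of at least 90 minutes is 10:25-12:25; a 90-minute meeting can start as late as 10:55 and still end by 12:25.

10:55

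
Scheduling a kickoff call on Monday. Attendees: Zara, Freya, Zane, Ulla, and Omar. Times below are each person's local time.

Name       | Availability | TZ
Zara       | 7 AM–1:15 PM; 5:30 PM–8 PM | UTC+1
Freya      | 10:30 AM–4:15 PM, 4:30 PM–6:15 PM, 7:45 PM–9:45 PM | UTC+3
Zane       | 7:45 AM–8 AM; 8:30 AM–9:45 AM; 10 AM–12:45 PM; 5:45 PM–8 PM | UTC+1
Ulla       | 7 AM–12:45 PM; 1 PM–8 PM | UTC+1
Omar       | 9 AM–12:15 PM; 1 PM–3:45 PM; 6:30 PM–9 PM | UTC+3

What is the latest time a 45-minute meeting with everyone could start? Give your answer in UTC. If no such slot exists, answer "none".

Zara in UTC: 06:00-12:15, 16:30-19:00 (subtract 1h to convert from UTC+1).
Freya in UTC: 07:30-13:15, 13:30-15:15, 16:45-18:45 (subtract 3h to convert from UTC+3).
Zane in UTC: 06:45-07:00, 07:30-08:45, 09:00-11:45, 16:45-19:00 (subtract 1h to convert from UTC+1).
Ulla in UTC: 06:00-11:45, 12:00-19:00 (subtract 1h to convert from UTC+1).
Omar in UTC: 06:00-09:15, 10:00-12:45, 15:30-18:00 (subtract 3h to convert from UTC+3).
Zara ∩ Freya: 07:30-12:15, 16:45-18:45.
Zara ∩ Freya ∩ Zane: 07:30-08:45, 09:00-11:45, 16:45-18:45.
Zara ∩ Freya ∩ Zane ∩ Ulla: 07:30-08:45, 09:00-11:45, 16:45-18:45.
Zara ∩ Freya ∩ Zane ∩ Ulla ∩ Omar: 07:30-08:45, 09:00-09:15, 10:00-11:45, 16:45-18:00.
So the common availability across everyone is 07:30-08:45, 09:00-09:15, 10:00-11:45, 16:45-18:00.
The last common window of at least 45 minutes is 16:45-18:00; a 45-minute meeting can start as late as 17:15 and still end by 18:00.

17:15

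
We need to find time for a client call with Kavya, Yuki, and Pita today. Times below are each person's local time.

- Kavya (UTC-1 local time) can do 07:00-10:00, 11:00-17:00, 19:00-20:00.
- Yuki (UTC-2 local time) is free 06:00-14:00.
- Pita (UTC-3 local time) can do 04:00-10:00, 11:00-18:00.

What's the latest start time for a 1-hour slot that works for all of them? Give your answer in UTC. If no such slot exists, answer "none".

Kavya in UTC: 08:00-11:00, 12:00-18:00, 20:00-21:00 (add 1h to convert from UTC-1).
Yuki in UTC: 08:00-16:00 (add 2h to convert from UTC-2).
Pita in UTC: 07:00-13:00, 14:00-21:00 (add 3h to convert from UTC-3).
Kavya ∩ Yuki: 08:00-11:00, 12:00-16:00.
Kavya ∩ Yuki ∩ Pita: 08:00-11:00, 12:00-13:00, 14:00-16:00.
The last common window of at least 60 minutes is 14:00-16:00; a 60-minute meeting can start as late as 15:00 and still end by 16:00.

15:00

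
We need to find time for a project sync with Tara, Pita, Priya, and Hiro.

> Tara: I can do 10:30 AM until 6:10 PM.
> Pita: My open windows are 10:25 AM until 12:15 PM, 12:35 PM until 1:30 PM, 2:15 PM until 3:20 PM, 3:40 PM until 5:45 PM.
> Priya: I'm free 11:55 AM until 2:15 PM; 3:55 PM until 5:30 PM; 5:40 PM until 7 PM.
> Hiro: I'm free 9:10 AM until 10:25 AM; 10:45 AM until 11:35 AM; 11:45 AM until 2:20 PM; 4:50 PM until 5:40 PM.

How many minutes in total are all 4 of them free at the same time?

Tara ∩ Pita: 10:30-12:15, 12:35-13:30, 14:15-15:20, 15:40-17:45.
Tara ∩ Pita ∩ Priya: 11:55-12:15, 12:35-13:30, 15:55-17:30, 17:40-17:45.
Tara ∩ Pita ∩ Priya ∩ Hiro: 11:55-12:15, 12:35-13:30, 16:50-17:30.
Summing the common windows: 20 + 55 + 40 = 115 minutes.

115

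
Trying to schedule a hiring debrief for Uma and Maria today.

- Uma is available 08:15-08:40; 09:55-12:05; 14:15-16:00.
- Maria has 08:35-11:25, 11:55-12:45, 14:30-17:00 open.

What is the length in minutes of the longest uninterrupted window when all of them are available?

Uma ∩ Maria: 08:35-08:40, 09:55-11:25, 11:55-12:05, 14:30-16:00.
The longest is 09:55-11:25 at 90 minutes.

90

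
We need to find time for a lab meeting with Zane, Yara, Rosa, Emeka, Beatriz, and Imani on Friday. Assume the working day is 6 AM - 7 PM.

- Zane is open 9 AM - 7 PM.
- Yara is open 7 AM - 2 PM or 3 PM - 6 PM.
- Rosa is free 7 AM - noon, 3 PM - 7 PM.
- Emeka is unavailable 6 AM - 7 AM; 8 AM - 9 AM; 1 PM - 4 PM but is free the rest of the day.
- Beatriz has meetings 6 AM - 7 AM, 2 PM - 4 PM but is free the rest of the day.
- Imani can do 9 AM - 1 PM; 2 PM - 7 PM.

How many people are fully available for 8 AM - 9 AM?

Zane free: 09:00-19:00.
Yara free: 07:00-14:00, 15:00-18:00.
Rosa free: 07:00-12:00, 15:00-19:00.
Emeka free: 07:00-08:00, 09:00-13:00, 16:00-19:00 (invert busy blocks within the working day).
Beatriz free: 07:00-14:00, 16:00-19:00 (invert busy blocks within the working day).
Imani free: 09:00-13:00, 14:00-19:00.
Yara, Rosa, and Beatriz can make the full 08:00-09:00 slot — that's 3.

3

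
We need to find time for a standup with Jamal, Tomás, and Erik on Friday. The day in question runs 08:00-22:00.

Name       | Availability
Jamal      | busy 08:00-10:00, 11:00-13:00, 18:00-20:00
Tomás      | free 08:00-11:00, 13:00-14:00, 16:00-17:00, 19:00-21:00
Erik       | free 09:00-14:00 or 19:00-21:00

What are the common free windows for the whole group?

10:00-11:00, 13:00-14:00, 20:00-21:00

Jamal free: 10:00-11:00, 13:00-18:00, 20:00-22:00 (invert busy blocks within the working day).
Tomás free: 08:00-11:00, 13:00-14:00, 16:00-17:00, 19:00-21:00.
Erik free: 09:00-14:00, 19:00-21:00.
Jamal ∩ Tomás: 10:00-11:00, 13:00-14:00, 16:00-17:00, 20:00-21:00.
Jamal ∩ Tomás ∩ Erik: 10:00-11:00, 13:00-14:00, 20:00-21:00.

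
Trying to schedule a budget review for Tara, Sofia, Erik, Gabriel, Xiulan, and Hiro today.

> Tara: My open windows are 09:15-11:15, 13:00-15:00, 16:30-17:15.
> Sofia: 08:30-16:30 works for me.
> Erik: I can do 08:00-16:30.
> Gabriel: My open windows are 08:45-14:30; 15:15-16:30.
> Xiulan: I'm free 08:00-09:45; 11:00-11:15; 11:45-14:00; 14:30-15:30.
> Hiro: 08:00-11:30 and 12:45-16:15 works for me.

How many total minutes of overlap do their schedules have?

105

Tara ∩ Sofia: 09:15-11:15, 13:00-15:00.
Tara ∩ Sofia ∩ Erik: 09:15-11:15, 13:00-15:00.
Tara ∩ Sofia ∩ Erik ∩ Gabriel: 09:15-11:15, 13:00-14:30.
Tara ∩ Sofia ∩ Erik ∩ Gabriel ∩ Xiulan: 09:15-09:45, 11:00-11:15, 13:00-14:00.
Tara ∩ Sofia ∩ Erik ∩ Gabriel ∩ Xiulan ∩ Hiro: 09:15-09:45, 11:00-11:15, 13:00-14:00.
Summing the common windows: 30 + 15 + 60 = 105 minutes.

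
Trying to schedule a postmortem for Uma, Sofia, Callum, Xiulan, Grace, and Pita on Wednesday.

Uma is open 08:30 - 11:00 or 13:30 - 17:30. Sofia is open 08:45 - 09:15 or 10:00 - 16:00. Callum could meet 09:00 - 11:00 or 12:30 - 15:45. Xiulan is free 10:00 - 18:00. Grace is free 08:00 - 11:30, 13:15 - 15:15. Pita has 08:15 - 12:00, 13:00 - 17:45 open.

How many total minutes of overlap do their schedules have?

165

Uma ∩ Sofia: 08:45-09:15, 10:00-11:00, 13:30-16:00.
Uma ∩ Sofia ∩ Callum: 09:00-09:15, 10:00-11:00, 13:30-15:45.
Uma ∩ Sofia ∩ Callum ∩ Xiulan: 10:00-11:00, 13:30-15:45.
Uma ∩ Sofia ∩ Callum ∩ Xiulan ∩ Grace: 10:00-11:00, 13:30-15:15.
Uma ∩ Sofia ∩ Callum ∩ Xiulan ∩ Grace ∩ Pita: 10:00-11:00, 13:30-15:15.
Summing the common windows: 60 + 105 = 165 minutes.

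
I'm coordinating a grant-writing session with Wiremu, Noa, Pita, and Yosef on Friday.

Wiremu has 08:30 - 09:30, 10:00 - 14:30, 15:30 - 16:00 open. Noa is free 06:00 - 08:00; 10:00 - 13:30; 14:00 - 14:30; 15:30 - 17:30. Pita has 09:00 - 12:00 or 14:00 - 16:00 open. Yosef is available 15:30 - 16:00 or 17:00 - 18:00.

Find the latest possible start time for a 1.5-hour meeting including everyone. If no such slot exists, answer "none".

Wiremu ∩ Noa: 10:00-13:30, 14:00-14:30, 15:30-16:00.
Wiremu ∩ Noa ∩ Pita: 10:00-12:00, 14:00-14:30, 15:30-16:00.
Wiremu ∩ Noa ∩ Pita ∩ Yosef: 15:30-16:00.
So the common availability across everyone is 15:30-16:00.
No common window is at least 90 minutes long.

none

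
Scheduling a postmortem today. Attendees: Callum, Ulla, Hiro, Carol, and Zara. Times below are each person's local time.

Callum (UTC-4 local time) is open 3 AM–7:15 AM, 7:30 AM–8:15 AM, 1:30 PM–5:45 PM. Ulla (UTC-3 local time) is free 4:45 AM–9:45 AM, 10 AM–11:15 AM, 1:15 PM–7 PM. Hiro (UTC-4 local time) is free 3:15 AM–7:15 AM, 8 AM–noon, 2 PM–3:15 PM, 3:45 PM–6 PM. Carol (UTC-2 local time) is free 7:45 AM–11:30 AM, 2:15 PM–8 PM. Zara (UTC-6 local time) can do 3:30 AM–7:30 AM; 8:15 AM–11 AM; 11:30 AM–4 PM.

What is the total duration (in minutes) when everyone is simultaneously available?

Callum in UTC: 07:00-11:15, 11:30-12:15, 17:30-21:45 (add 4h to convert from UTC-4).
Ulla in UTC: 07:45-12:45, 13:00-14:15, 16:15-22:00 (add 3h to convert from UTC-3).
Hiro in UTC: 07:15-11:15, 12:00-16:00, 18:00-19:15, 19:45-22:00 (add 4h to convert from UTC-4).
Carol in UTC: 09:45-13:30, 16:15-22:00 (add 2h to convert from UTC-2).
Zara in UTC: 09:30-13:30, 14:15-17:00, 17:30-22:00 (add 6h to convert from UTC-6).
Callum ∩ Ulla: 07:45-11:15, 11:30-12:15, 17:30-21:45.
Callum ∩ Ulla ∩ Hiro: 07:45-11:15, 12:00-12:15, 18:00-19:15, 19:45-21:45.
Callum ∩ Ulla ∩ Hiro ∩ Carol: 09:45-11:15, 12:00-12:15, 18:00-19:15, 19:45-21:45.
Callum ∩ Ulla ∩ Hiro ∩ Carol ∩ Zara: 09:45-11:15, 12:00-12:15, 18:00-19:15, 19:45-21:45.
Summing the common windows: 90 + 15 + 75 + 120 = 300 minutes.

300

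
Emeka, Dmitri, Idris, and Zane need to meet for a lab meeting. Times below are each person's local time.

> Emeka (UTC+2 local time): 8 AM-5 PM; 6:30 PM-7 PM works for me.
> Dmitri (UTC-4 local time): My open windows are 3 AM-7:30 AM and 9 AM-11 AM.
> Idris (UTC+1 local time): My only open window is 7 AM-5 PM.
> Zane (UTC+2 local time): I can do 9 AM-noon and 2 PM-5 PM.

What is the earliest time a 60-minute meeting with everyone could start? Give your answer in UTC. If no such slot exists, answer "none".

Emeka in UTC: 06:00-15:00, 16:30-17:00 (subtract 2h to convert from UTC+2).
Dmitri in UTC: 07:00-11:30, 13:00-15:00 (add 4h to convert from UTC-4).
Idris in UTC: 06:00-16:00 (subtract 1h to convert from UTC+1).
Zane in UTC: 07:00-10:00, 12:00-15:00 (subtract 2h to convert from UTC+2).
Emeka ∩ Dmitri: 07:00-11:30, 13:00-15:00.
Emeka ∩ Dmitri ∩ Idris: 07:00-11:30, 13:00-15:00.
Emeka ∩ Dmitri ∩ Idris ∩ Zane: 07:00-10:00, 13:00-15:00.
The first common window of at least 60 minutes is 07:00-10:00, so the earliest start is 07:00.

07:00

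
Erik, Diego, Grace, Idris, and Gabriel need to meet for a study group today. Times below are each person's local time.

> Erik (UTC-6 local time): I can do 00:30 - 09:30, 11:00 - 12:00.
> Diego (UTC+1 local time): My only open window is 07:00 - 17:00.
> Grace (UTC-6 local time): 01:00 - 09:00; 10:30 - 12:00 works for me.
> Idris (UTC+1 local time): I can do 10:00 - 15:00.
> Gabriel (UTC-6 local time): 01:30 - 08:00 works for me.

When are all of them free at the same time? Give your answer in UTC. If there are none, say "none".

09:00-14:00

Erik in UTC: 06:30-15:30, 17:00-18:00 (add 6h to convert from UTC-6).
Diego in UTC: 06:00-16:00 (subtract 1h to convert from UTC+1).
Grace in UTC: 07:00-15:00, 16:30-18:00 (add 6h to convert from UTC-6).
Idris in UTC: 09:00-14:00 (subtract 1h to convert from UTC+1).
Gabriel in UTC: 07:30-14:00 (add 6h to convert from UTC-6).
Erik ∩ Diego: 06:30-15:30.
Erik ∩ Diego ∩ Grace: 07:00-15:00.
Erik ∩ Diego ∩ Grace ∩ Idris: 09:00-14:00.
Erik ∩ Diego ∩ Grace ∩ Idris ∩ Gabriel: 09:00-14:00.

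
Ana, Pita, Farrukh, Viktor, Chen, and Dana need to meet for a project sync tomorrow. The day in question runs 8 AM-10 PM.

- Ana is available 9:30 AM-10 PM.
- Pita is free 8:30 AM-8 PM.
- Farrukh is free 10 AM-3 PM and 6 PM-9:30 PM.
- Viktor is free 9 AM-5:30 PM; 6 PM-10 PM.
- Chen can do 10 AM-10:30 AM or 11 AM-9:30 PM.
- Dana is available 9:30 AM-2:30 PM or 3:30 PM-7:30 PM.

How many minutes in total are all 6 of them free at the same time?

330

Ana ∩ Pita: 09:30-20:00.
Ana ∩ Pita ∩ Farrukh: 10:00-15:00, 18:00-20:00.
Ana ∩ Pita ∩ Farrukh ∩ Viktor: 10:00-15:00, 18:00-20:00.
Ana ∩ Pita ∩ Farrukh ∩ Viktor ∩ Chen: 10:00-10:30, 11:00-15:00, 18:00-20:00.
Ana ∩ Pita ∩ Farrukh ∩ Viktor ∩ Chen ∩ Dana: 10:00-10:30, 11:00-14:30, 18:00-19:30.
So the common availability across everyone is 10:00-10:30, 11:00-14:30, 18:00-19:30.
Summing the common windows: 30 + 210 + 90 = 330 minutes.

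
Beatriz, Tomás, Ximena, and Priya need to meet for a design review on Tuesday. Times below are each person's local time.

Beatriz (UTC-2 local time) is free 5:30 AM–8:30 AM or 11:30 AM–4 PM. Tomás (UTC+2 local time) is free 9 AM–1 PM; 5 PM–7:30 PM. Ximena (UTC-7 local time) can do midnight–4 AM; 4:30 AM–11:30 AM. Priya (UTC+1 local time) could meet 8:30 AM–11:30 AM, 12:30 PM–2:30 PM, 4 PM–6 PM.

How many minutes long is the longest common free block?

180

Beatriz in UTC: 07:30-10:30, 13:30-18:00 (add 2h to convert from UTC-2).
Tomás in UTC: 07:00-11:00, 15:00-17:30 (subtract 2h to convert from UTC+2).
Ximena in UTC: 07:00-11:00, 11:30-18:30 (add 7h to convert from UTC-7).
Priya in UTC: 07:30-10:30, 11:30-13:30, 15:00-17:00 (subtract 1h to convert from UTC+1).
Beatriz ∩ Tomás: 07:30-10:30, 15:00-17:30.
Beatriz ∩ Tomás ∩ Ximena: 07:30-10:30, 15:00-17:30.
Beatriz ∩ Tomás ∩ Ximena ∩ Priya: 07:30-10:30, 15:00-17:00.
So the common availability across everyone is 07:30-10:30, 15:00-17:00.
The longest is 07:30-10:30 at 180 minutes.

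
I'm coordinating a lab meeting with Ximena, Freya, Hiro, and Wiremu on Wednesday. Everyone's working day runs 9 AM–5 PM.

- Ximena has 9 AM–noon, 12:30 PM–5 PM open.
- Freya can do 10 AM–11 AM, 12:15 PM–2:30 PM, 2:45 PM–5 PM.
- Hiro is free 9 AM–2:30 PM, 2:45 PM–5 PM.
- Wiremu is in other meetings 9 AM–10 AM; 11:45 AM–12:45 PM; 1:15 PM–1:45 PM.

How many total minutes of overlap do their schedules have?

Ximena free: 09:00-12:00, 12:30-17:00.
Freya free: 10:00-11:00, 12:15-14:30, 14:45-17:00.
Hiro free: 09:00-14:30, 14:45-17:00.
Wiremu free: 10:00-11:45, 12:45-13:15, 13:45-17:00 (invert busy blocks within the working day).
Ximena ∩ Freya: 10:00-11:00, 12:30-14:30, 14:45-17:00.
Ximena ∩ Freya ∩ Hiro: 10:00-11:00, 12:30-14:30, 14:45-17:00.
Ximena ∩ Freya ∩ Hiro ∩ Wiremu: 10:00-11:00, 12:45-13:15, 13:45-14:30, 14:45-17:00.
So the common availability across everyone is 10:00-11:00, 12:45-13:15, 13:45-14:30, 14:45-17:00.
Summing the common windows: 60 + 30 + 45 + 135 = 270 minutes.

270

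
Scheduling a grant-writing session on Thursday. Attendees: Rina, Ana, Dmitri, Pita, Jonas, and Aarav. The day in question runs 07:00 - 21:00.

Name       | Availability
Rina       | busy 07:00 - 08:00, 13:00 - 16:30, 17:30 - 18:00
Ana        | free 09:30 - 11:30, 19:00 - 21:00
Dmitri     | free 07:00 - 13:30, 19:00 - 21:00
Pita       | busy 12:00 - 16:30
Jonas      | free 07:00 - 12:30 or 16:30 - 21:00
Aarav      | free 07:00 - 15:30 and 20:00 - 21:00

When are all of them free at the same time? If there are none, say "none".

Rina free: 08:00-13:00, 16:30-17:30, 18:00-21:00 (invert busy blocks within the working day).
Ana free: 09:30-11:30, 19:00-21:00.
Dmitri free: 07:00-13:30, 19:00-21:00.
Pita free: 07:00-12:00, 16:30-21:00 (invert busy blocks within the working day).
Jonas free: 07:00-12:30, 16:30-21:00.
Aarav free: 07:00-15:30, 20:00-21:00.
Rina ∩ Ana: 09:30-11:30, 19:00-21:00.
Rina ∩ Ana ∩ Dmitri: 09:30-11:30, 19:00-21:00.
Rina ∩ Ana ∩ Dmitri ∩ Pita: 09:30-11:30, 19:00-21:00.
Rina ∩ Ana ∩ Dmitri ∩ Pita ∩ Jonas: 09:30-11:30, 19:00-21:00.
Rina ∩ Ana ∩ Dmitri ∩ Pita ∩ Jonas ∩ Aarav: 09:30-11:30, 20:00-21:00.

09:30-11:30, 20:00-21:00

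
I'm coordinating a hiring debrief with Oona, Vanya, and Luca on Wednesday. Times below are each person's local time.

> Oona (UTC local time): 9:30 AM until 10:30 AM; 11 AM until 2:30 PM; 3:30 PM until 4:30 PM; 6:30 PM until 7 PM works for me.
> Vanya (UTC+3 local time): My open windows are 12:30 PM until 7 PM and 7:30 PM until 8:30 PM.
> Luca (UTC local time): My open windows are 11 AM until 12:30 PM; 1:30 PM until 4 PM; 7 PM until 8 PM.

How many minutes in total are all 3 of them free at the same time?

Oona in UTC: 09:30-10:30, 11:00-14:30, 15:30-16:30, 18:30-19:00.
Vanya in UTC: 09:30-16:00, 16:30-17:30 (subtract 3h to convert from UTC+3).
Luca in UTC: 11:00-12:30, 13:30-16:00, 19:00-20:00.
Oona ∩ Vanya: 09:30-10:30, 11:00-14:30, 15:30-16:00.
Oona ∩ Vanya ∩ Luca: 11:00-12:30, 13:30-14:30, 15:30-16:00.
Summing the common windows: 90 + 60 + 30 = 180 minutes.

180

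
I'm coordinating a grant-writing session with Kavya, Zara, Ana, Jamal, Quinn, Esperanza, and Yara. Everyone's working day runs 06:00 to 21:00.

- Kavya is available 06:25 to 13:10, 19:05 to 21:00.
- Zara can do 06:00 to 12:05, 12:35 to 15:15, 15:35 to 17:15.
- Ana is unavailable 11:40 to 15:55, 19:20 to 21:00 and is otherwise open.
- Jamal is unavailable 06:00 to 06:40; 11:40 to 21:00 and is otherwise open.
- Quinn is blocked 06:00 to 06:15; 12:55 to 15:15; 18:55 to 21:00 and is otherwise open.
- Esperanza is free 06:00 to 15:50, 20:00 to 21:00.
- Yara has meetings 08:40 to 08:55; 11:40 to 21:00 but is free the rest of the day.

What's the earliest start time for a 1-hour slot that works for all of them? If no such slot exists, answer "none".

Kavya free: 06:25-13:10, 19:05-21:00.
Zara free: 06:00-12:05, 12:35-15:15, 15:35-17:15.
Ana free: 06:00-11:40, 15:55-19:20 (invert busy blocks within the working day).
Jamal free: 06:40-11:40 (invert busy blocks within the working day).
Quinn free: 06:15-12:55, 15:15-18:55 (invert busy blocks within the working day).
Esperanza free: 06:00-15:50, 20:00-21:00.
Yara free: 06:00-08:40, 08:55-11:40 (invert busy blocks within the working day).
Kavya ∩ Zara: 06:25-12:05, 12:35-13:10.
Kavya ∩ Zara ∩ Ana: 06:25-11:40.
Kavya ∩ Zara ∩ Ana ∩ Jamal: 06:40-11:40.
Kavya ∩ Zara ∩ Ana ∩ Jamal ∩ Quinn: 06:40-11:40.
Kavya ∩ Zara ∩ Ana ∩ Jamal ∩ Quinn ∩ Esperanza: 06:40-11:40.
Kavya ∩ Zara ∩ Ana ∩ Jamal ∩ Quinn ∩ Esperanza ∩ Yara: 06:40-08:40, 08:55-11:40.
The first common window of at least 60 minutes is 06:40-08:40, so the earliest start is 06:40.

06:40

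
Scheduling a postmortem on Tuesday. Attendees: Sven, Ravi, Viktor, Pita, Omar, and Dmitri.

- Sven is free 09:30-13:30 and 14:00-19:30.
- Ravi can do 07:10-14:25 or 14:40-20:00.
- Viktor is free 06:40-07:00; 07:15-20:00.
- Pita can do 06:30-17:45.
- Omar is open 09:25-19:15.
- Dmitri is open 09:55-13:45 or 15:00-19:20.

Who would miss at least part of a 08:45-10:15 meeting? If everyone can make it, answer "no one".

Dmitri, Omar, Sven

Sven: not fully free for 08:45-10:15. Ravi: free for 08:45-10:15. Viktor: free for 08:45-10:15. Pita: free for 08:45-10:15. Omar: not fully free for 08:45-10:15. Dmitri: not fully free for 08:45-10:15.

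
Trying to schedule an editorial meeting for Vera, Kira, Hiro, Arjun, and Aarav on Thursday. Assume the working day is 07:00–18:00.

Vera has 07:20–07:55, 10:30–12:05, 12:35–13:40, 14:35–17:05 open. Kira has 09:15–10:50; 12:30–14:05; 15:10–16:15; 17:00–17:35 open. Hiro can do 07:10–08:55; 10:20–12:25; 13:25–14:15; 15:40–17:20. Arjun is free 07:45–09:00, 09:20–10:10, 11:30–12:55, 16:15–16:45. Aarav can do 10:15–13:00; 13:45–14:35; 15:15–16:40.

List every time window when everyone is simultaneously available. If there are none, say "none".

Vera ∩ Kira: 10:30-10:50, 12:35-13:40, 15:10-16:15, 17:00-17:05.
Vera ∩ Kira ∩ Hiro: 10:30-10:50, 13:25-13:40, 15:40-16:15, 17:00-17:05.
Vera ∩ Kira ∩ Hiro ∩ Arjun: ∅.
Vera ∩ Kira ∩ Hiro ∩ Arjun ∩ Aarav: ∅.
There is no time when everyone is free.

none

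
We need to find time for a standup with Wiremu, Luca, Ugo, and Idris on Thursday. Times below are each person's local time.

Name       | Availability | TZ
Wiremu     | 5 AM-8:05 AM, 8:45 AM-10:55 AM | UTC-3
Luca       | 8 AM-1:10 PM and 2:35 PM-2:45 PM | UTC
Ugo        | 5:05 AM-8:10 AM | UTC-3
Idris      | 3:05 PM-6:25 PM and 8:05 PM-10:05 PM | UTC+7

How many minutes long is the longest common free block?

180

Wiremu in UTC: 08:00-11:05, 11:45-13:55 (add 3h to convert from UTC-3).
Luca in UTC: 08:00-13:10, 14:35-14:45.
Ugo in UTC: 08:05-11:10 (add 3h to convert from UTC-3).
Idris in UTC: 08:05-11:25, 13:05-15:05 (subtract 7h to convert from UTC+7).
Wiremu ∩ Luca: 08:00-11:05, 11:45-13:10.
Wiremu ∩ Luca ∩ Ugo: 08:05-11:05.
Wiremu ∩ Luca ∩ Ugo ∩ Idris: 08:05-11:05.
So the common availability across everyone is 08:05-11:05.
The longest is 08:05-11:05 at 180 minutes.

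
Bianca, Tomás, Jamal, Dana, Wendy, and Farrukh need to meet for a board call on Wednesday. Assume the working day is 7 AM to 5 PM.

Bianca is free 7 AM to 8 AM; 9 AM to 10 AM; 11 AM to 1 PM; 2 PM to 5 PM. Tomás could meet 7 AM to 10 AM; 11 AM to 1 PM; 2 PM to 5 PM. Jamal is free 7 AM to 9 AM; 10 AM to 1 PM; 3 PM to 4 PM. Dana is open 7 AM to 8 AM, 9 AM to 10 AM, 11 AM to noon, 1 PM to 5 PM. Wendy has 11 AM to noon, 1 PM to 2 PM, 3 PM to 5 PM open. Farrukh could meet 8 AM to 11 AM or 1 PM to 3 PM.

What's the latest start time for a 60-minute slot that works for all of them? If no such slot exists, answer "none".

none

Bianca ∩ Tomás: 07:00-08:00, 09:00-10:00, 11:00-13:00, 14:00-17:00.
Bianca ∩ Tomás ∩ Jamal: 07:00-08:00, 11:00-13:00, 15:00-16:00.
Bianca ∩ Tomás ∩ Jamal ∩ Dana: 07:00-08:00, 11:00-12:00, 15:00-16:00.
Bianca ∩ Tomás ∩ Jamal ∩ Dana ∩ Wendy: 11:00-12:00, 15:00-16:00.
Bianca ∩ Tomás ∩ Jamal ∩ Dana ∩ Wendy ∩ Farrukh: ∅.
There is no time when everyone is free.
No common window is at least 60 minutes long.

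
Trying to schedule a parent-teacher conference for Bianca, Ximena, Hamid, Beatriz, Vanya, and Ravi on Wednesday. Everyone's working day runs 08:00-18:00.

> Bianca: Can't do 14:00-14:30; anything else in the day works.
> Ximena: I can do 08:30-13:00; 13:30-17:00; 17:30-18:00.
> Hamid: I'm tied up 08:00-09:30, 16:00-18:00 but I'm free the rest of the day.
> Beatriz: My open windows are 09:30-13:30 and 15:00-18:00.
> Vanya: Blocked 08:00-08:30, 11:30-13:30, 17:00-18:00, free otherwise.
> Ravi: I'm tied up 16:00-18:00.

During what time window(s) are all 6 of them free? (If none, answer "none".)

09:30-11:30, 15:00-16:00

Bianca free: 08:00-14:00, 14:30-18:00 (invert busy blocks within the working day).
Ximena free: 08:30-13:00, 13:30-17:00, 17:30-18:00.
Hamid free: 09:30-16:00 (invert busy blocks within the working day).
Beatriz free: 09:30-13:30, 15:00-18:00.
Vanya free: 08:30-11:30, 13:30-17:00 (invert busy blocks within the working day).
Ravi free: 08:00-16:00 (invert busy blocks within the working day).
Bianca ∩ Ximena: 08:30-13:00, 13:30-14:00, 14:30-17:00, 17:30-18:00.
Bianca ∩ Ximena ∩ Hamid: 09:30-13:00, 13:30-14:00, 14:30-16:00.
Bianca ∩ Ximena ∩ Hamid ∩ Beatriz: 09:30-13:00, 15:00-16:00.
Bianca ∩ Ximena ∩ Hamid ∩ Beatriz ∩ Vanya: 09:30-11:30, 15:00-16:00.
Bianca ∩ Ximena ∩ Hamid ∩ Beatriz ∩ Vanya ∩ Ravi: 09:30-11:30, 15:00-16:00.
So the common availability across everyone is 09:30-11:30, 15:00-16:00.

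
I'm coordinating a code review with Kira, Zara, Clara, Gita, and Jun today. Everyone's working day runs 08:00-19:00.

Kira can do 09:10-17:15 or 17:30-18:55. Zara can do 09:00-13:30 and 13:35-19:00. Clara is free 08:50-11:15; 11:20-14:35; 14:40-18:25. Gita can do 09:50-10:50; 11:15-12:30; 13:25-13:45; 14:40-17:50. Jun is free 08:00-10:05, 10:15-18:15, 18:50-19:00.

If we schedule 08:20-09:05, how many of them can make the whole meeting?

1

Jun can make the full 08:20-09:05 slot — that's 1.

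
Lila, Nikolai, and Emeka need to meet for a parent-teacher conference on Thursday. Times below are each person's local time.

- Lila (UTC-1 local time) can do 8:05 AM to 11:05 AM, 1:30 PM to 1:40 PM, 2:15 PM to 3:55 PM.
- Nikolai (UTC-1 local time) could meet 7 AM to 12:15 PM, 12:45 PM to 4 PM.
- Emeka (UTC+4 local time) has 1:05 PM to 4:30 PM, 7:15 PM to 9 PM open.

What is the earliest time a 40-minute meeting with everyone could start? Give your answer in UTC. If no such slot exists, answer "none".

Lila in UTC: 09:05-12:05, 14:30-14:40, 15:15-16:55 (add 1h to convert from UTC-1).
Nikolai in UTC: 08:00-13:15, 13:45-17:00 (add 1h to convert from UTC-1).
Emeka in UTC: 09:05-12:30, 15:15-17:00 (subtract 4h to convert from UTC+4).
Lila ∩ Nikolai: 09:05-12:05, 14:30-14:40, 15:15-16:55.
Lila ∩ Nikolai ∩ Emeka: 09:05-12:05, 15:15-16:55.
The first common window of at least 40 minutes is 09:05-12:05, so the earliest start is 09:05.

09:05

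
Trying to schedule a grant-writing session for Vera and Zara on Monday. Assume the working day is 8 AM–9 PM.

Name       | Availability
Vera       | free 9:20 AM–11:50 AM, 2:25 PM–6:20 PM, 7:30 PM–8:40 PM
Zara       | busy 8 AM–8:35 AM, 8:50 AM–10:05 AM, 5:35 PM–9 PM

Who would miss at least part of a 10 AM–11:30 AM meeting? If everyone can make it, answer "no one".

Vera free: 09:20-11:50, 14:25-18:20, 19:30-20:40.
Zara free: 08:35-08:50, 10:05-17:35 (invert busy blocks within the working day).
Vera: free for 10:00-11:30. Zara: not fully free for 10:00-11:30.

Zara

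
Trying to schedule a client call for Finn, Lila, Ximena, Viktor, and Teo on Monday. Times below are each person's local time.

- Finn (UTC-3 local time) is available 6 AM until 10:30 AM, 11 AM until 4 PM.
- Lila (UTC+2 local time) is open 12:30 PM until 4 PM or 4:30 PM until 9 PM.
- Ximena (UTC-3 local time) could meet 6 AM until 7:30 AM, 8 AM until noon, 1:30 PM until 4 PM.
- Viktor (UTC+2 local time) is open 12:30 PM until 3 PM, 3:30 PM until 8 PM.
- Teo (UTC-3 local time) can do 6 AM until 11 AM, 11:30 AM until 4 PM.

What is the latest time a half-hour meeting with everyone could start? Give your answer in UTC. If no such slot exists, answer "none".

17:30

Finn in UTC: 09:00-13:30, 14:00-19:00 (add 3h to convert from UTC-3).
Lila in UTC: 10:30-14:00, 14:30-19:00 (subtract 2h to convert from UTC+2).
Ximena in UTC: 09:00-10:30, 11:00-15:00, 16:30-19:00 (add 3h to convert from UTC-3).
Viktor in UTC: 10:30-13:00, 13:30-18:00 (subtract 2h to convert from UTC+2).
Teo in UTC: 09:00-14:00, 14:30-19:00 (add 3h to convert from UTC-3).
Finn ∩ Lila: 10:30-13:30, 14:30-19:00.
Finn ∩ Lila ∩ Ximena: 11:00-13:30, 14:30-15:00, 16:30-19:00.
Finn ∩ Lila ∩ Ximena ∩ Viktor: 11:00-13:00, 14:30-15:00, 16:30-18:00.
Finn ∩ Lila ∩ Ximena ∩ Viktor ∩ Teo: 11:00-13:00, 14:30-15:00, 16:30-18:00.
So the common availability across everyone is 11:00-13:00, 14:30-15:00, 16:30-18:00.
The last common window of at least 30 minutes is 16:30-18:00; a 30-minute meeting can start as late as 17:30 and still end by 18:00.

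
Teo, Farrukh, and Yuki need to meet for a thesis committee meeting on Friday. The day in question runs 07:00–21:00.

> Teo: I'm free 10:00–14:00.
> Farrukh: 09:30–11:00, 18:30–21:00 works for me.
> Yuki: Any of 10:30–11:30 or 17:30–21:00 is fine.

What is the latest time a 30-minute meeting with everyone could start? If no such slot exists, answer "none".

Teo ∩ Farrukh: 10:00-11:00.
Teo ∩ Farrukh ∩ Yuki: 10:30-11:00.
The last common window of at least 30 minutes is 10:30-11:00; a 30-minute meeting can start as late as 10:30 and still end by 11:00.

10:30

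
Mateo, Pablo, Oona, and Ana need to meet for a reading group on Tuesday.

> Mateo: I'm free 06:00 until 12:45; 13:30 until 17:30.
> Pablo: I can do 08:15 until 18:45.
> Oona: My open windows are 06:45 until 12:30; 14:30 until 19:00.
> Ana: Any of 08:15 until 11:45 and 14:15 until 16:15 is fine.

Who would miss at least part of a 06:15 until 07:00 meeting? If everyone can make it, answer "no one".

Mateo: free for 06:15-07:00. Pablo: not fully free for 06:15-07:00. Oona: not fully free for 06:15-07:00. Ana: not fully free for 06:15-07:00.

Ana, Oona, Pablo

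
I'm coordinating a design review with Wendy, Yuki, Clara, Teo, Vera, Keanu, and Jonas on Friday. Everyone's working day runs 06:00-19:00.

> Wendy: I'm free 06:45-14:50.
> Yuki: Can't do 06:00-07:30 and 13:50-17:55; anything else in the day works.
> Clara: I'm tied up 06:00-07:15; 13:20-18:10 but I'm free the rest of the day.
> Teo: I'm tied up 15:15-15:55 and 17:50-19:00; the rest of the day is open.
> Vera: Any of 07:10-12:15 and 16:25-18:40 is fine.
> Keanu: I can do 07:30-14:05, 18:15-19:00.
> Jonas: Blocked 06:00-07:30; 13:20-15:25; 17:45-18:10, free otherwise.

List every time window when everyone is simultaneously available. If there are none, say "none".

Wendy free: 06:45-14:50.
Yuki free: 07:30-13:50, 17:55-19:00 (invert busy blocks within the working day).
Clara free: 07:15-13:20, 18:10-19:00 (invert busy blocks within the working day).
Teo free: 06:00-15:15, 15:55-17:50 (invert busy blocks within the working day).
Vera free: 07:10-12:15, 16:25-18:40.
Keanu free: 07:30-14:05, 18:15-19:00.
Jonas free: 07:30-13:20, 15:25-17:45, 18:10-19:00 (invert busy blocks within the working day).
Wendy ∩ Yuki: 07:30-13:50.
Wendy ∩ Yuki ∩ Clara: 07:30-13:20.
Wendy ∩ Yuki ∩ Clara ∩ Teo: 07:30-13:20.
Wendy ∩ Yuki ∩ Clara ∩ Teo ∩ Vera: 07:30-12:15.
Wendy ∩ Yuki ∩ Clara ∩ Teo ∩ Vera ∩ Keanu: 07:30-12:15.
Wendy ∩ Yuki ∩ Clara ∩ Teo ∩ Vera ∩ Keanu ∩ Jonas: 07:30-12:15.

07:30-12:15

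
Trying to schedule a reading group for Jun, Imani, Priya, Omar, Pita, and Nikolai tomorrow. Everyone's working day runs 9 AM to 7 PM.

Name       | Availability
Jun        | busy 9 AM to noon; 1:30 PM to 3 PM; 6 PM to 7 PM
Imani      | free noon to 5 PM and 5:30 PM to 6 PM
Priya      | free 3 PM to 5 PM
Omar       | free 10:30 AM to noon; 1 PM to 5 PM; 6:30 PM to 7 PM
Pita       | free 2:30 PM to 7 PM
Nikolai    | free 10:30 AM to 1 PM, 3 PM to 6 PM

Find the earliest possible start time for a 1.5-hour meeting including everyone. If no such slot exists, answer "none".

Jun free: 12:00-13:30, 15:00-18:00 (invert busy blocks within the working day).
Imani free: 12:00-17:00, 17:30-18:00.
Priya free: 15:00-17:00.
Omar free: 10:30-12:00, 13:00-17:00, 18:30-19:00.
Pita free: 14:30-19:00.
Nikolai free: 10:30-13:00, 15:00-18:00.
Jun ∩ Imani: 12:00-13:30, 15:00-17:00, 17:30-18:00.
Jun ∩ Imani ∩ Priya: 15:00-17:00.
Jun ∩ Imani ∩ Priya ∩ Omar: 15:00-17:00.
Jun ∩ Imani ∩ Priya ∩ Omar ∩ Pita: 15:00-17:00.
Jun ∩ Imani ∩ Priya ∩ Omar ∩ Pita ∩ Nikolai: 15:00-17:00.
The first common window of at least 90 minutes is 15:00-17:00, so the earliest start is 15:00.

15:00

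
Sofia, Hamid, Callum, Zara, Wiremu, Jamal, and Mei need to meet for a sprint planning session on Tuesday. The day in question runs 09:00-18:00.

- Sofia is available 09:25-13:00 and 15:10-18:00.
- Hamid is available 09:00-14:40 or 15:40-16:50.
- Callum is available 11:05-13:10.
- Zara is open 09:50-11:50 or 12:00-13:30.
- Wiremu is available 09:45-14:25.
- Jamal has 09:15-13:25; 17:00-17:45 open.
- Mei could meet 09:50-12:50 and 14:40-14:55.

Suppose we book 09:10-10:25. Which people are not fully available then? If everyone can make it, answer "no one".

Sofia: not fully free for 09:10-10:25. Hamid: free for 09:10-10:25. Callum: not fully free for 09:10-10:25. Zara: not fully free for 09:10-10:25. Wiremu: not fully free for 09:10-10:25. Jamal: not fully free for 09:10-10:25. Mei: not fully free for 09:10-10:25.

Callum, Jamal, Mei, Sofia, Wiremu, Zara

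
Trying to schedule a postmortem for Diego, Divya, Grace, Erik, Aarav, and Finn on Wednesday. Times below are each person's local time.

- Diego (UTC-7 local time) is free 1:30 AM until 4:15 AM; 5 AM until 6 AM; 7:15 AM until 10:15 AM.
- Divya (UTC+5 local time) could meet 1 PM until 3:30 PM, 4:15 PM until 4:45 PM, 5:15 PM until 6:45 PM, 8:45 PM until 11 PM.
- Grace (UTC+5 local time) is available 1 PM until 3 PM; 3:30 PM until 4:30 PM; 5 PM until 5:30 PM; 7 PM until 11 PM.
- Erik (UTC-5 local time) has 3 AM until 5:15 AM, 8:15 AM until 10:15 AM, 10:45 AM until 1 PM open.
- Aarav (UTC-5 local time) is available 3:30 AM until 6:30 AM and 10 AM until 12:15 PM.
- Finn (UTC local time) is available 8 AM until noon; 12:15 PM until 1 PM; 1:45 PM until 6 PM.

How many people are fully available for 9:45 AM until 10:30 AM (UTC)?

Diego in UTC: 08:30-11:15, 12:00-13:00, 14:15-17:15 (add 7h to convert from UTC-7).
Divya in UTC: 08:00-10:30, 11:15-11:45, 12:15-13:45, 15:45-18:00 (subtract 5h to convert from UTC+5).
Grace in UTC: 08:00-10:00, 10:30-11:30, 12:00-12:30, 14:00-18:00 (subtract 5h to convert from UTC+5).
Erik in UTC: 08:00-10:15, 13:15-15:15, 15:45-18:00 (add 5h to convert from UTC-5).
Aarav in UTC: 08:30-11:30, 15:00-17:15 (add 5h to convert from UTC-5).
Finn in UTC: 08:00-12:00, 12:15-13:00, 13:45-18:00.
Diego, Divya, Aarav, and Finn can make the full 09:45-10:30 slot — that's 4.

4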